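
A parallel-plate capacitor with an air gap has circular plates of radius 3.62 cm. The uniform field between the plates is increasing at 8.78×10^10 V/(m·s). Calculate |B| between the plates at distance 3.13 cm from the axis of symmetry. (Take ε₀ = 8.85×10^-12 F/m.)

1.53×10^-8 T

Through the whole plate area (πR² = 4.117×10^-3 m²), I_d = ε₀ πR² dE/dt = 3.199×10^-3 A.
∮B·dl = μ₀ I_d,enc with I_d,enc = I_d r²/R² = 2.392×10^-3 A; so B = μ₀ I_d,enc/(2πr) = 1.53×10^-8 T.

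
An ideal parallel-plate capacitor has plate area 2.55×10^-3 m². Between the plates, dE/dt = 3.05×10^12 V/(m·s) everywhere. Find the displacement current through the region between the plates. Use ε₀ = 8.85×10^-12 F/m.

With a uniform field, Φ_E = EA, so I_d = ε₀ A dE/dt = 0.0688 A.

0.0688 A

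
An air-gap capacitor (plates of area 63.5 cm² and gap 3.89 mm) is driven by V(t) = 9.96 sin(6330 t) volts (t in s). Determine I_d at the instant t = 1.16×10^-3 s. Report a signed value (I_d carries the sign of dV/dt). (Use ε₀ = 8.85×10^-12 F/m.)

C = ε₀A/d = (8.85×10^-12)(6.35×10^-3)/(3.89×10^-3) = 1.445×10^-11 F. dV/dt = V₀ω·cos(ωt); at ωt = 7.3428 rad this factor is 0.4892.
I_d = C dV/dt = (1.445×10^-11)(9.96)(6330)(0.4892) = 4.46×10^-7 A.

4.46×10^-7 A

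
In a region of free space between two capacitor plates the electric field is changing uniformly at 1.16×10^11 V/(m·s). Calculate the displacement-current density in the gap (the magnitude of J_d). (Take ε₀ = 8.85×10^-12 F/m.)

1.03 A/m²

The displacement-current density is ε₀ ∂E/∂t = (8.85×10^-12)(1.16×10^11) = 1.03 A/m².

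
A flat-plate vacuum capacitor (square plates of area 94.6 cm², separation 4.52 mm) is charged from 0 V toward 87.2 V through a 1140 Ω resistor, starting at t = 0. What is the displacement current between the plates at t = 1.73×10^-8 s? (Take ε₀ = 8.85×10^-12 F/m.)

C = ε₀A/d = (8.85×10^-12)(9.46×10^-3)/(4.52×10^-3) = 1.852×10^-11 F and τ = RC = 2.111×10^-8 s. I_d in the gap equals the RC charging current.
I_d(t) = (V₀/R) e^(−t/τ) = 0.07649 · e^(−0.8195) = 0.0337 A.

0.0337 A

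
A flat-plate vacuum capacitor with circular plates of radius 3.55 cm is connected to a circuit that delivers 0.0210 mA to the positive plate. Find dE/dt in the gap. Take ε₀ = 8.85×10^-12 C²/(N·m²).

The displacement current between the plates equals the conduction current, I_d = 0.0210 mA.
Inverting I_d = ε₀ A dE/dt gives dE/dt = 2.10×10^-5 / (8.85×10^-12 · 3.959×10^-3) = 5.99×10^8 V/(m·s).

5.99×10^8 V/(m·s)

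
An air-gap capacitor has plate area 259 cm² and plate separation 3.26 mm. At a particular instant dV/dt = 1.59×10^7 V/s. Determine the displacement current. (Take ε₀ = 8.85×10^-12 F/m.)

E = V/d so dE/dt = (dV/dt)/d = 4.877×10^9 V/(m·s), and I_d = ε₀ A dE/dt = (8.85×10^-12)(0.0259)(4.877×10^9) = 1.12×10^-3 A.

1.12×10^-3 A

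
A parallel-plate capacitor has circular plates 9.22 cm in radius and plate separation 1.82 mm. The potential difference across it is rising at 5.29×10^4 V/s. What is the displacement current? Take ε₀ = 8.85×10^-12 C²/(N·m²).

The field between the plates is E = V/d, so dE/dt = (5.29×10^4)/(1.82×10^-3 m) = 2.907×10^7 V/(m·s).
I_d = ε₀ A (dE/dt) = (8.85×10^-12)(0.02671)(2.907×10^7) = 6.87×10^-6 A.

6.87×10^-6 A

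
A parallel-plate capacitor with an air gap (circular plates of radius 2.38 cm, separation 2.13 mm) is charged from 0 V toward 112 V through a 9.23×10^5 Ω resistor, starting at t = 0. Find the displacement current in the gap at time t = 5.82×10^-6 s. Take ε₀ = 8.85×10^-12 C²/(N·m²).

With C = ε₀A/d = (8.85×10^-12)(1.780×10^-3)/(2.13×10^-3) = 7.396×10^-12 F, the time constant is τ = RC = 6.827×10^-6 s, so t/τ = 0.8525 and e^(−t/τ) = 0.4263.
I_d = I_cond = (V₀/R) e^(−t/τ) = (1.213×10^-4)(0.4263) = 5.17×10^-5 A.

5.17×10^-5 A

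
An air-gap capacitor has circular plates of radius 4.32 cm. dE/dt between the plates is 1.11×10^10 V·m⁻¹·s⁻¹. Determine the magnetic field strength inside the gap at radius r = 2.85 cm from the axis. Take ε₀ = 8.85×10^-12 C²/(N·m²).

Total displacement current: I_d = ε₀(πR²)(dE/dt) = (8.85×10^-12)(5.863×10^-3)(1.11×10^10) = 5.760×10^-4 A.
For r < R the Ampère–Maxwell law gives B(2πr) = μ₀ I_d (r²/R²), so B = μ₀ I_d r/(2πR²) = (4π×10^-7)(5.760×10^-4)(0.0285)/(2π·0.0432²) = 1.76×10^-9 T.

1.76×10^-9 T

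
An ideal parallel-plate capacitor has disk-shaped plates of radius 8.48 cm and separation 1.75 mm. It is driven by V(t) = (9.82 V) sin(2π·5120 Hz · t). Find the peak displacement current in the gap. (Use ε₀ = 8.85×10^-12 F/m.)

3.61×10^-5 A

(dE/dt)_max = V₀ω/d = 1.805×10^8 V/(m·s); ω = 2πf = 3.217×10^4 rad/s.
I_d,max = ε₀ A (dE/dt)_max = (8.85×10^-12)(0.02259)(1.805×10^8) = 3.61×10^-5 A.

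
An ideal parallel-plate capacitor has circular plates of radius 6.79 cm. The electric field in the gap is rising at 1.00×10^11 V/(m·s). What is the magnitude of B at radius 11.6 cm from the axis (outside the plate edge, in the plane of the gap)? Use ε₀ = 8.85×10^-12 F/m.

Through the whole plate area (πR² = 0.01448 m²), I_d = ε₀ πR² dE/dt = 0.01281 A.
Outside the plates the loop encloses all of I_d, so B·2πr = μ₀ I_d and B = 2.21×10^-8 T.

2.21×10^-8 T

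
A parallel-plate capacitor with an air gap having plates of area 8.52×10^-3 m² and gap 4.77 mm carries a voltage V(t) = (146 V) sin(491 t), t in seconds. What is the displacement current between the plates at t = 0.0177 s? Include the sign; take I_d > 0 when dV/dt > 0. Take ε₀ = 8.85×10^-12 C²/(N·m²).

dE/dt = (V₀ω/d)·cos(ωt) with ωt = 8.6907 rad: (146)(491)(-0.7424)/(4.77×10^-3) = -1.116×10^7 V/(m·s).
I_d = ε₀ A dE/dt = (8.85×10^-12)(8.52×10^-3)(-1.116×10^7) = -8.41×10^-7 A.

-8.41×10^-7 A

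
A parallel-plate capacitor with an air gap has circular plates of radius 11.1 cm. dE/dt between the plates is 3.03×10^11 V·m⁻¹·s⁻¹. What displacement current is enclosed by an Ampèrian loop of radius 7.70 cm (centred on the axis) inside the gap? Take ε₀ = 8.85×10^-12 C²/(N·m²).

0.0499 A

Total displacement current: I_d = ε₀(πR²)(dE/dt) = (8.85×10^-12)(0.03871)(3.03×10^11) = 0.1038 A.
Since J_d is uniform, the enclosed fraction is (r/R)² = 0.4812, giving I_d,enc = 0.0499 A.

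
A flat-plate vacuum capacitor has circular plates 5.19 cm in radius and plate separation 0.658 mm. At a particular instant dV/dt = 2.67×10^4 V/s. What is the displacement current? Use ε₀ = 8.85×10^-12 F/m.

C = ε₀A/d = (8.85×10^-12)(8.462×10^-3)/(6.58×10^-4) = 1.138×10^-10 F.
I_d = C dV/dt = (1.138×10^-10)(2.67×10^4) = 3.04×10^-6 A.

3.04×10^-6 A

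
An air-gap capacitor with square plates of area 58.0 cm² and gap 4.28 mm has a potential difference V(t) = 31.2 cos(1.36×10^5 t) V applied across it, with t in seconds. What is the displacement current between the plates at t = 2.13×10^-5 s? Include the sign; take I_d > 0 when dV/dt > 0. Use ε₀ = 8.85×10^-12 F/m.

-1.23×10^-5 A

dV/dt = (31.2)(1.36×10^5)·−sin(2.8968) = -1.028×10^6 V/s.
I_d = C dV/dt with C = ε₀A/d = (8.85×10^-12)(5.80×10^-3)/(4.28×10^-3) = 1.199×10^-11 F, so I_d = (1.199×10^-11)(-1.028×10^6) = -1.23×10^-5 A.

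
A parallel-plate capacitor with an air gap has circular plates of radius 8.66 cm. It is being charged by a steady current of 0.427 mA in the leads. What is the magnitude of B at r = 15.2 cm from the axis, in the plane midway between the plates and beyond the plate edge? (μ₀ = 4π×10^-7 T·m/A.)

By continuity the displacement current in the gap matches the conduction current: I_d = 4.27×10^-4 A.
Outside the plates the loop encloses all of I_d, so B·2πr = μ₀ I_d and B = 5.62×10^-10 T.

5.62×10^-10 T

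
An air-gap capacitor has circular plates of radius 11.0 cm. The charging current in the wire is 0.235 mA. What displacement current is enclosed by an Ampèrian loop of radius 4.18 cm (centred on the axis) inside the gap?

No conduction current crosses the gap, so I_d there equals the 2.35×10^-4 A in the leads.
Through an area πr² the displacement current is I_d·(πr²/πR²) = I_d (r/R)² = 3.39×10^-5 A.

3.39×10^-5 A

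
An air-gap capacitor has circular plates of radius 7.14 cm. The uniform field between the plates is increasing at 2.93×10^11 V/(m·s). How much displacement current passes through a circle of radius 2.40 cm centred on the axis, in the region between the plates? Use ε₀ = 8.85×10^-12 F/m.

4.69×10^-3 A

Total displacement current: I_d = ε₀(πR²)(dE/dt) = (8.85×10^-12)(0.01602)(2.93×10^11) = 0.04154 A.
The field is uniform, so I_d,enc = I_d (r/R)² = (0.04154)(2.40/7.14)² = 4.69×10^-3 A.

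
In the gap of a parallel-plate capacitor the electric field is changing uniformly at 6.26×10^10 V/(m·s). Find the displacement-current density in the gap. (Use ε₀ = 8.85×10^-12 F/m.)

0.554 A/m²

The displacement-current density is ε₀ ∂E/∂t = (8.85×10^-12)(6.26×10^10) = 0.554 A/m².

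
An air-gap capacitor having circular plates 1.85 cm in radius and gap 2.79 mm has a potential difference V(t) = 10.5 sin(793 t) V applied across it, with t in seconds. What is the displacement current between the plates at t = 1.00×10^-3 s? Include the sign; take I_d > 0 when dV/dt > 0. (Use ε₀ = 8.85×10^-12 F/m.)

1.99×10^-8 A

dE/dt = (V₀ω/d)·cos(ωt) with ωt = 0.793 rad: (10.5)(793)(0.7017)/(2.79×10^-3) = 2.094×10^6 V/(m·s).
I_d = ε₀ A dE/dt = (8.85×10^-12)(1.075×10^-3)(2.094×10^6) = 1.99×10^-8 A.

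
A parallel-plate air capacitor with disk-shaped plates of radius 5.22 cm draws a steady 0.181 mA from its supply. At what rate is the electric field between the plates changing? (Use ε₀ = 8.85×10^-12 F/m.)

Charge continuity gives I_d = I = 1.81×10^-4 A between the plates.
Then dE/dt = I_d/(ε₀A) = 2.39×10^9 V/(m·s).

2.39×10^9 V/(m·s)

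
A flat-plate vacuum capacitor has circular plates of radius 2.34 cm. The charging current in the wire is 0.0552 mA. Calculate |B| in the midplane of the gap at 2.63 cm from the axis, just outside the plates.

By continuity the displacement current in the gap matches the conduction current: I_d = 5.52×10^-5 A.
Outside the plates the loop encloses all of I_d, so B·2πr = μ₀ I_d and B = 4.20×10^-10 T.

4.20×10^-10 T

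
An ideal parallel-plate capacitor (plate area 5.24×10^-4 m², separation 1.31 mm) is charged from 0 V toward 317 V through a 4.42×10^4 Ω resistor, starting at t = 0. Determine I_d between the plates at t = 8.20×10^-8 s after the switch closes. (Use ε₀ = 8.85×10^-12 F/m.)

4.25×10^-3 A

C = ε₀A/d = (8.85×10^-12)(5.24×10^-4)/(1.31×10^-3) = 3.540×10^-12 F and τ = RC = 1.565×10^-7 s. I_d in the gap equals the RC charging current.
I_d(t) = (V₀/R) e^(−t/τ) = 7.172×10^-3 · e^(−0.5240) = 4.25×10^-3 A.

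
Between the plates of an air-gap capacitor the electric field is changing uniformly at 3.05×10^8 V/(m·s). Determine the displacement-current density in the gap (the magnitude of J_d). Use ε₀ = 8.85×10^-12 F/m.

2.70×10^-3 A/m²

J_d = ε₀ dE/dt = (8.85×10^-12)(3.05×10^8) = 2.70×10^-3 A/m².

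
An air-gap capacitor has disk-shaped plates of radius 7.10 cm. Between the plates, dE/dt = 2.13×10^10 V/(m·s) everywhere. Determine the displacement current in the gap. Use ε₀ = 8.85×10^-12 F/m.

2.99×10^-3 A

I_d = ε₀ A (dE/dt) = (8.85×10^-12)(0.01584 m²)(2.13×10^10) = 2.99×10^-3 A.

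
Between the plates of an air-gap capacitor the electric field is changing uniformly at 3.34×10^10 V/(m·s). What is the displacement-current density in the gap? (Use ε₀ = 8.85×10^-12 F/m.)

J_d = ε₀ ∂E/∂t, so J_d = 0.296 A/m².

0.296 A/m²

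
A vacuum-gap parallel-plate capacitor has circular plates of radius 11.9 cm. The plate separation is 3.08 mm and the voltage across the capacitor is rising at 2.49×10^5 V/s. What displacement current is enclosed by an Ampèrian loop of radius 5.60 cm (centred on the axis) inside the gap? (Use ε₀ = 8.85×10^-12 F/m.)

With E = V/d, dE/dt = 8.084×10^7 V/(m·s) and πR² = 0.04449 m², giving I_d = ε₀ πR² dE/dt = 3.183×10^-5 A.
Since J_d is uniform, the enclosed fraction is (r/R)² = 0.2215, giving I_d,enc = 7.05×10^-6 A.

7.05×10^-6 A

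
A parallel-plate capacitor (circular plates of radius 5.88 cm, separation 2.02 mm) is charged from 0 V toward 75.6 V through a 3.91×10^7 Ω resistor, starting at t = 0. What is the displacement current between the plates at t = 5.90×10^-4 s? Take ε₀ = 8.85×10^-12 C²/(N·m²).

1.41×10^-6 A

C = ε₀A/d = (8.85×10^-12)(0.01086)/(2.02×10^-3) = 4.758×10^-11 F, so τ = RC = 1.860×10^-3 s.
The conduction current is I(t) = (V₀/R) e^(−t/τ), and the displacement current between the plates equals it.
t/τ = 0.3172; I_d = (75.6/3.91×10^7) · e^(−0.3172) = (1.934×10^-6)(0.7282) = 1.41×10^-6 A.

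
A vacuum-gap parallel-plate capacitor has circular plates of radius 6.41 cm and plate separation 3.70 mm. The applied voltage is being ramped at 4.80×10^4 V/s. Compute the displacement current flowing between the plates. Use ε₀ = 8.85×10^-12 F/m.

1.48×10^-6 A

E = V/d so dE/dt = (dV/dt)/d = 1.297×10^7 V/(m·s), and I_d = ε₀ A dE/dt = (8.85×10^-12)(0.01291)(1.297×10^7) = 1.48×10^-6 A.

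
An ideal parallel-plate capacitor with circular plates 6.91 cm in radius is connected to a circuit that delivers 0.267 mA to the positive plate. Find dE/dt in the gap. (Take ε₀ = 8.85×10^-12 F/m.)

By continuity, I_d in the gap equals the 0.267 mA flowing in the wire.
Since I_d = ε₀ A dE/dt, dE/dt = I_d/(ε₀A) = (2.67×10^-4)/((8.85×10^-12)(0.01500)) = 2.01×10^9 V/(m·s).

2.01×10^9 V/(m·s)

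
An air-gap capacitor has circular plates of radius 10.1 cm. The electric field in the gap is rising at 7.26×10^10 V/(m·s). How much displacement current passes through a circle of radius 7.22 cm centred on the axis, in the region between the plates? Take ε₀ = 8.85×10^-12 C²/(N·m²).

0.0105 A

I_d = ε₀ dΦ_E/dt = ε₀ πR² (dE/dt) = (8.85×10^-12)(0.03205)(7.26×10^10) = 0.02059 A through the full plate area.
Since J_d is uniform, the enclosed fraction is (r/R)² = 0.5110, giving I_d,enc = 0.0105 A.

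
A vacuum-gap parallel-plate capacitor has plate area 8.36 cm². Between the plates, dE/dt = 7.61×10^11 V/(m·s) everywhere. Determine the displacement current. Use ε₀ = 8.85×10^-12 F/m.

The displacement current is ε₀ times dΦ_E/dt = ε₀ A dE/dt = (8.85×10^-12)(8.36×10^-4)(7.61×10^11) = 5.63×10^-3 A.

5.63×10^-3 A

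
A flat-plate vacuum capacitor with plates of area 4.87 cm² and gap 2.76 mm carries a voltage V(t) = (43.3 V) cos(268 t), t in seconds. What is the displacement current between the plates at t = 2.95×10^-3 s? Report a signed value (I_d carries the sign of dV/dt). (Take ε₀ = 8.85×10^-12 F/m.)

dE/dt = (V₀ω/d)·−sin(ωt) with ωt = 0.7906 rad: (43.3)(268)(-0.7108)/(2.76×10^-3) = -2.989×10^6 V/(m·s).
I_d = ε₀ A dE/dt = (8.85×10^-12)(4.87×10^-4)(-2.989×10^6) = -1.29×10^-8 A.

-1.29×10^-8 A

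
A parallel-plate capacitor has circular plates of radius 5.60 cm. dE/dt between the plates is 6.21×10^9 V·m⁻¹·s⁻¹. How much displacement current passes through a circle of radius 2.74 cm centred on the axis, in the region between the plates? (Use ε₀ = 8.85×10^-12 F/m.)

1.30×10^-4 A

Total displacement current: I_d = ε₀(πR²)(dE/dt) = (8.85×10^-12)(9.852×10^-3)(6.21×10^9) = 5.415×10^-4 A.
The field is uniform, so I_d,enc = I_d (r/R)² = (5.415×10^-4)(2.74/5.60)² = 1.30×10^-4 A.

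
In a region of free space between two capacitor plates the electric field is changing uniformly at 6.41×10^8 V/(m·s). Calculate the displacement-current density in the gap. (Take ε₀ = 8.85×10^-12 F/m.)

The displacement-current density is ε₀ ∂E/∂t = (8.85×10^-12)(6.41×10^8) = 5.67×10^-3 A/m².

5.67×10^-3 A/m²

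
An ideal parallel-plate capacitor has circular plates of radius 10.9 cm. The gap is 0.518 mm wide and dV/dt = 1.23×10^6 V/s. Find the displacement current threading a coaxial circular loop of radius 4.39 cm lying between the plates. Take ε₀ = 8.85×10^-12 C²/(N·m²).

1.27×10^-4 A

I_d = C dV/dt with C = ε₀πR²/d = 6.378×10^-10 F, so I_d = (6.378×10^-10)(1.23×10^6) = 7.845×10^-4 A.
Since J_d is uniform, the enclosed fraction is (r/R)² = 0.1622, giving I_d,enc = 1.27×10^-4 A.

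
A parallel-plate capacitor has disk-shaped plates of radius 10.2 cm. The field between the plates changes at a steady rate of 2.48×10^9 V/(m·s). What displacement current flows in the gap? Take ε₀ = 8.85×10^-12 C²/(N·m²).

I_d = ε₀ A (dE/dt) = (8.85×10^-12)(0.03269 m²)(2.48×10^9) = 7.17×10^-4 A.

7.17×10^-4 A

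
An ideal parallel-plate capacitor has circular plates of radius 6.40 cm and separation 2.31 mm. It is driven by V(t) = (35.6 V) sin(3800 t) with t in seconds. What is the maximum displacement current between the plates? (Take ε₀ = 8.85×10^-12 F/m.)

6.67×10^-6 A

(dE/dt)_max = V₀ω/d = 5.856×10^7 V/(m·s); ω = 3800 rad/s.
I_d,max = ε₀ A (dE/dt)_max = (8.85×10^-12)(0.01287)(5.856×10^7) = 6.67×10^-6 A.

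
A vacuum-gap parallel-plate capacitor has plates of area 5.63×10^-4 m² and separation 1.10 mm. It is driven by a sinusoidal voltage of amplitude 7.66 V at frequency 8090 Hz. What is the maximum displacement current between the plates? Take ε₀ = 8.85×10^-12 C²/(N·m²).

1.76×10^-6 A

C = ε₀A/d = (8.85×10^-12)(5.63×10^-4)/(1.10×10^-3) = 4.530×10^-12 F; ω = 2πf = 5.083×10^4 rad/s.
I_d = C dV/dt, so |I_d|_max = C V₀ ω = (4.530×10^-12)(7.66)(5.083×10^4) = 1.76×10^-6 A.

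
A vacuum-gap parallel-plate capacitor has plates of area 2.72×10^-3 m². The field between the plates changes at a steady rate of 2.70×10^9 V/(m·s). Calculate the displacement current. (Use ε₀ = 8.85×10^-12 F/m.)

The displacement current is ε₀ times dΦ_E/dt = ε₀ A dE/dt = (8.85×10^-12)(2.72×10^-3)(2.70×10^9) = 6.50×10^-5 A.

6.50×10^-5 A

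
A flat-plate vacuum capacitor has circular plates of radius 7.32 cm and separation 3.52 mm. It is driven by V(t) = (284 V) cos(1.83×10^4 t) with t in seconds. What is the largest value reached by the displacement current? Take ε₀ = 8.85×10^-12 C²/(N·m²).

(dE/dt)_max = V₀ω/d = 1.476×10^9 V/(m·s); ω = 1.83×10^4 rad/s.
I_d,max = ε₀ A (dE/dt)_max = (8.85×10^-12)(0.01683)(1.476×10^9) = 2.20×10^-4 A.

2.20×10^-4 A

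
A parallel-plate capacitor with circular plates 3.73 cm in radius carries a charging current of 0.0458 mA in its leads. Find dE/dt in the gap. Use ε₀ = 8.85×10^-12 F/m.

1.18×10^9 V/(m·s)

By continuity, I_d in the gap equals the 0.0458 mA flowing in the wire.
Then dE/dt = I_d/(ε₀A) = 1.18×10^9 V/(m·s).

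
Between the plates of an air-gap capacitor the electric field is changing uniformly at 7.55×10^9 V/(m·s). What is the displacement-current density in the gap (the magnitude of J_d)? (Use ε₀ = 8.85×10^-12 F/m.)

0.0668 A/m²

J_d = ε₀ ∂E/∂t, so J_d = 0.0668 A/m².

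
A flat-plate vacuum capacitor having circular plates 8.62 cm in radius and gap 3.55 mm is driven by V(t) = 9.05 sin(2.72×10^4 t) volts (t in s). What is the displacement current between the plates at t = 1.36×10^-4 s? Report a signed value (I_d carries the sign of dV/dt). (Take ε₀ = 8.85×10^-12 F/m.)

-1.22×10^-5 A

C = ε₀A/d = (8.85×10^-12)(0.02334)/(3.55×10^-3) = 5.819×10^-11 F. dV/dt = V₀ω·cos(ωt); at ωt = 3.6992 rad this factor is -0.8485.
I_d = C dV/dt = (5.819×10^-11)(9.05)(2.72×10^4)(-0.8485) = -1.22×10^-5 A.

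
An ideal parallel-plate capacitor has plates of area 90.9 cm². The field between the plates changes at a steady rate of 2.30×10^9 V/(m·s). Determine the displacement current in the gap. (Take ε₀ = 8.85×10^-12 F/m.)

With a uniform field, Φ_E = EA, so I_d = ε₀ A dE/dt = 1.85×10^-4 A.

1.85×10^-4 A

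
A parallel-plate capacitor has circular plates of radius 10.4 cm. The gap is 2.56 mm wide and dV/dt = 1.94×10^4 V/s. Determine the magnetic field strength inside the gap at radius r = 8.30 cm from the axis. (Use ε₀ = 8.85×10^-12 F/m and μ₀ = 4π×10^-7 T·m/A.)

3.50×10^-12 T

With E = V/d, dE/dt = 7.578×10^6 V/(m·s) and πR² = 0.03398 m², giving I_d = ε₀ πR² dE/dt = 2.279×10^-6 A.
For r < R the Ampère–Maxwell law gives B(2πr) = μ₀ I_d (r²/R²), so B = μ₀ I_d r/(2πR²) = (4π×10^-7)(2.279×10^-6)(0.0830)/(2π·0.104²) = 3.50×10^-12 T.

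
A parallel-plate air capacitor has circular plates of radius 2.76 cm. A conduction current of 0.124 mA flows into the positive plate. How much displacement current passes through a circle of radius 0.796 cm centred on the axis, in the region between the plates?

1.03×10^-5 A

By continuity the displacement current in the gap matches the conduction current: I_d = 1.24×10^-4 A.
Through an area πr² the displacement current is I_d·(πr²/πR²) = I_d (r/R)² = 1.03×10^-5 A.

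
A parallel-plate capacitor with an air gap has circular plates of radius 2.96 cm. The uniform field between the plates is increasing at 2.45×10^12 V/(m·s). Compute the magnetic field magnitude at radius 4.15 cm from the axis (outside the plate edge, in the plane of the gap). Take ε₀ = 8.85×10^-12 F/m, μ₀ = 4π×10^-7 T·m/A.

Total displacement current: I_d = ε₀(πR²)(dE/dt) = (8.85×10^-12)(2.753×10^-3)(2.45×10^12) = 0.05969 A.
For r ≥ R the full I_d is enclosed: B = μ₀ I_d/(2πr) = (4π×10^-7)(0.05969)/(2π·0.0415) = 2.88×10^-7 T.

2.88×10^-7 T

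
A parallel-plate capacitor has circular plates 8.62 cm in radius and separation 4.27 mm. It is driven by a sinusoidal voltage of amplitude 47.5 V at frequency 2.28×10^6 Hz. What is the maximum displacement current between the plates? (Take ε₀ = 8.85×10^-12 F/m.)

0.0329 A

(dE/dt)_max = V₀ω/d = 1.594×10^11 V/(m·s); ω = 2πf = 1.433×10^7 rad/s.
I_d,max = ε₀ A (dE/dt)_max = (8.85×10^-12)(0.02334)(1.594×10^11) = 0.0329 A.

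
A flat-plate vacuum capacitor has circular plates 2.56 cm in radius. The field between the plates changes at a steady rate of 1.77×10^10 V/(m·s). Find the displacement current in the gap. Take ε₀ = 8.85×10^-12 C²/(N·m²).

The displacement current is ε₀ times dΦ_E/dt = ε₀ A dE/dt = (8.85×10^-12)(2.059×10^-3)(1.77×10^10) = 3.23×10^-4 A.

3.23×10^-4 A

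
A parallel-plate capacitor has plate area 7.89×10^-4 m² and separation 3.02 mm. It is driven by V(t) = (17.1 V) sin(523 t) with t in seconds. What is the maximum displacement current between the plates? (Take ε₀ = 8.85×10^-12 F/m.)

The displacement current equals the conduction current C dV/dt, which peaks at C V₀ ω.
With C = ε₀A/d = (8.85×10^-12)(7.89×10^-4)/(3.02×10^-3) = 2.312×10^-12 F and ω = 523 rad/s, I_d,max = (2.312×10^-12)(17.1)(523) = 2.07×10^-8 A.

2.07×10^-8 A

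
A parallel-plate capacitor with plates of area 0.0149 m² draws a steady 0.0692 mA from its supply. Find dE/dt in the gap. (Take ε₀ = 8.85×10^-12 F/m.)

5.25×10^8 V/(m·s)

Charge continuity gives I_d = I = 6.92×10^-5 A between the plates.
Inverting I_d = ε₀ A dE/dt gives dE/dt = 6.92×10^-5 / (8.85×10^-12 · 0.0149) = 5.25×10^8 V/(m·s).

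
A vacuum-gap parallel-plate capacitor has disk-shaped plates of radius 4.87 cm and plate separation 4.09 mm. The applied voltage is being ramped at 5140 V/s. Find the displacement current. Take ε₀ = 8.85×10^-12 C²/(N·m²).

The displacement current equals the charging current C dV/dt. With C = ε₀A/d = (8.85×10^-12)(7.451×10^-3)/(4.09×10^-3) = 1.612×10^-11 F, I_d = (1.612×10^-11)(5140) = 8.29×10^-8 A.

8.29×10^-8 A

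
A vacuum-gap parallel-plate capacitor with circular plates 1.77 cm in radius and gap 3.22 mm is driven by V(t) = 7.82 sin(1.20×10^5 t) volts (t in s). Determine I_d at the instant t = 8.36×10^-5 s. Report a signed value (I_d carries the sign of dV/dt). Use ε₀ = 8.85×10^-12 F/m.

-2.08×10^-6 A

dV/dt = (7.82)(1.20×10^5)·cos(10.032) = -7.706×10^5 V/s.
I_d = C dV/dt with C = ε₀A/d = (8.85×10^-12)(9.842×10^-4)/(3.22×10^-3) = 2.705×10^-12 F, so I_d = (2.705×10^-12)(-7.706×10^5) = -2.08×10^-6 A.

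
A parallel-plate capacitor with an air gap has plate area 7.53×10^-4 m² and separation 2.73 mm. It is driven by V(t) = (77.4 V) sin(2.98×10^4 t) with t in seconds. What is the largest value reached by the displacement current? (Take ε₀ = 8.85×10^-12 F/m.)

5.63×10^-6 A

The displacement current equals the conduction current C dV/dt, which peaks at C V₀ ω.
With C = ε₀A/d = (8.85×10^-12)(7.53×10^-4)/(2.73×10^-3) = 2.441×10^-12 F and ω = 2.98×10^4 rad/s, I_d,max = (2.441×10^-12)(77.4)(2.98×10^4) = 5.63×10^-6 A.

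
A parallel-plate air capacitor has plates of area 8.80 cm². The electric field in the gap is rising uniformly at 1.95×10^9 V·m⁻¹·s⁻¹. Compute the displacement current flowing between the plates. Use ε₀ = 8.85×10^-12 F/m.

1.52×10^-5 A

With a uniform field, Φ_E = EA, so I_d = ε₀ A dE/dt = 1.52×10^-5 A.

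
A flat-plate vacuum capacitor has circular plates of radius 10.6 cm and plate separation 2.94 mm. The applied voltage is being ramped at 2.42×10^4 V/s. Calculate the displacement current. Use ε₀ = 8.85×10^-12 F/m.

2.57×10^-6 A

The displacement current equals the charging current C dV/dt. With C = ε₀A/d = (8.85×10^-12)(0.03530)/(2.94×10^-3) = 1.063×10^-10 F, I_d = (1.063×10^-10)(2.42×10^4) = 2.57×10^-6 A.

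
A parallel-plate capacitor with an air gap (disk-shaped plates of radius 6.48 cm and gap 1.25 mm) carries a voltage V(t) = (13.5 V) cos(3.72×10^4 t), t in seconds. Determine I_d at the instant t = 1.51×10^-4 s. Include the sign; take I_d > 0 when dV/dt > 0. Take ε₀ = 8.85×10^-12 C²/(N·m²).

C = ε₀A/d = (8.85×10^-12)(0.01319)/(1.25×10^-3) = 9.339×10^-11 F. dV/dt = V₀ω·−sin(ωt); at ωt = 5.6172 rad this factor is 0.6178.
I_d = C dV/dt = (9.339×10^-11)(13.5)(3.72×10^4)(0.6178) = 2.90×10^-5 A.

2.90×10^-5 A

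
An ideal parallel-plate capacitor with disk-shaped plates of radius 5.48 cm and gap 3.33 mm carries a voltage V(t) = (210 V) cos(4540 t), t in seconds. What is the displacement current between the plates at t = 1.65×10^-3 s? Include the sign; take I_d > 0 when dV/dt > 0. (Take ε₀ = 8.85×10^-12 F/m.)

-2.23×10^-5 A

dV/dt = (210)(4540)·−sin(7.491) = -8.913×10^5 V/s.
I_d = C dV/dt with C = ε₀A/d = (8.85×10^-12)(9.434×10^-3)/(3.33×10^-3) = 2.507×10^-11 F, so I_d = (2.507×10^-11)(-8.913×10^5) = -2.23×10^-5 A.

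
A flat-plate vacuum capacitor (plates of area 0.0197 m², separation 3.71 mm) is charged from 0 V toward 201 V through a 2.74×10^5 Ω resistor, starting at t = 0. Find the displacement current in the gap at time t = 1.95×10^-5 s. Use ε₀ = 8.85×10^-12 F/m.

1.61×10^-4 A

C = ε₀A/d = (8.85×10^-12)(0.0197)/(3.71×10^-3) = 4.699×10^-11 F and τ = RC = 1.288×10^-5 s. I_d in the gap equals the RC charging current.
I_d(t) = (V₀/R) e^(−t/τ) = 7.336×10^-4 · e^(−1.514) = 1.61×10^-4 A.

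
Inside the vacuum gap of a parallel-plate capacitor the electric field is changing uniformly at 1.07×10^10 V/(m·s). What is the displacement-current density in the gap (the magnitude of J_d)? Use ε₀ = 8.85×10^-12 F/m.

The displacement-current density is ε₀ ∂E/∂t = (8.85×10^-12)(1.07×10^10) = 0.0947 A/m².

0.0947 A/m²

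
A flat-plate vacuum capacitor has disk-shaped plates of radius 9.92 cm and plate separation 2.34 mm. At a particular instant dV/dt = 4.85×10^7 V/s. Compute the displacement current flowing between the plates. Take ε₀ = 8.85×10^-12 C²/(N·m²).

The field between the plates is E = V/d, so dE/dt = (4.85×10^7)/(2.34×10^-3 m) = 2.073×10^10 V/(m·s).
I_d = ε₀ A (dE/dt) = (8.85×10^-12)(0.03092)(2.073×10^10) = 5.67×10^-3 A.

5.67×10^-3 A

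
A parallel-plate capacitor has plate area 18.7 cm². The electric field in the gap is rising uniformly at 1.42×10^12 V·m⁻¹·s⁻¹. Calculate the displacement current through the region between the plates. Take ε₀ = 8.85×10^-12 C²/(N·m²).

The displacement current is ε₀ times dΦ_E/dt = ε₀ A dE/dt = (8.85×10^-12)(1.87×10^-3)(1.42×10^12) = 0.0235 A.

0.0235 A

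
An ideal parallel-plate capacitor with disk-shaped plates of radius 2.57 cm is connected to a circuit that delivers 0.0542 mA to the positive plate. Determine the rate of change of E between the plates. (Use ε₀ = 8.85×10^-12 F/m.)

2.95×10^9 V/(m·s)

The displacement current between the plates equals the conduction current, I_d = 0.0542 mA.
Inverting I_d = ε₀ A dE/dt gives dE/dt = 5.42×10^-5 / (8.85×10^-12 · 2.075×10^-3) = 2.95×10^9 V/(m·s).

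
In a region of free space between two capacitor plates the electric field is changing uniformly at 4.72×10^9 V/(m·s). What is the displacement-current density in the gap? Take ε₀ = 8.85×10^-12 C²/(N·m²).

0.0418 A/m²

The displacement-current density is ε₀ ∂E/∂t = (8.85×10^-12)(4.72×10^9) = 0.0418 A/m².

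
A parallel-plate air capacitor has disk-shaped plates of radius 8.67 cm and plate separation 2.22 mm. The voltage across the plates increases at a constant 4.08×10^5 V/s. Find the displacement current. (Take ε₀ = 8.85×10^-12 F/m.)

The displacement current equals the charging current C dV/dt. With C = ε₀A/d = (8.85×10^-12)(0.02362)/(2.22×10^-3) = 9.416×10^-11 F, I_d = (9.416×10^-11)(4.08×10^5) = 3.84×10^-5 A.

3.84×10^-5 A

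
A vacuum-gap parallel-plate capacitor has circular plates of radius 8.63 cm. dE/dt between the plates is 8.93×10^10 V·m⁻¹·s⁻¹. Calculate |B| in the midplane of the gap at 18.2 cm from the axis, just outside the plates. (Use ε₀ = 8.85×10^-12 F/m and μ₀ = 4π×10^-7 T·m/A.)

2.03×10^-8 T

Total displacement current: I_d = ε₀(πR²)(dE/dt) = (8.85×10^-12)(0.02340)(8.93×10^10) = 0.01849 A.
With r > R the enclosed displacement current is the full I_d; B = μ₀ I_d / (2πr) = 2.03×10^-8 T.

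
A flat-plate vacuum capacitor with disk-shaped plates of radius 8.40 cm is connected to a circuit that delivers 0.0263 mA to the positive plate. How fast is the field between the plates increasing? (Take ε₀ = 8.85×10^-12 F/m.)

1.34×10^8 V/(m·s)

By continuity, I_d in the gap equals the 0.0263 mA flowing in the wire.
Since I_d = ε₀ A dE/dt, dE/dt = I_d/(ε₀A) = (2.63×10^-5)/((8.85×10^-12)(0.02217)) = 1.34×10^8 V/(m·s).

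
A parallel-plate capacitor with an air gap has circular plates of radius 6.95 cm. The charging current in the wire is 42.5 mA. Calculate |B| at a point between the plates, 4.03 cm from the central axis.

7.09×10^-8 T

By continuity the displacement current in the gap matches the conduction current: I_d = 0.0425 A.
An Ampèrian loop of radius r encloses a fraction (r/R)² of I_d. Then B·2πr = μ₀ I_d (r/R)², giving B = μ₀ I_d r/(2πR²) = 7.09×10^-8 T.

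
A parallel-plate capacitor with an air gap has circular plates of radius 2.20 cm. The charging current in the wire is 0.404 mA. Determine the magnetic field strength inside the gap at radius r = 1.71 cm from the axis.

2.85×10^-9 T

Between the plates the displacement current equals the wire current: I_d = 0.404 mA = 4.04×10^-4 A.
∮B·dl = μ₀ I_d,enc with I_d,enc = I_d r²/R² = 2.441×10^-4 A; so B = μ₀ I_d,enc/(2πr) = 2.85×10^-9 T.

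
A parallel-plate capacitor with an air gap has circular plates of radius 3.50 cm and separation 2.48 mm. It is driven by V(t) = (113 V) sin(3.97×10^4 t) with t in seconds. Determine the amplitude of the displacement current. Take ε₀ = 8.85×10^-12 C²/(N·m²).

The displacement current equals the conduction current C dV/dt, which peaks at C V₀ ω.
With C = ε₀A/d = (8.85×10^-12)(3.848×10^-3)/(2.48×10^-3) = 1.373×10^-11 F and ω = 3.97×10^4 rad/s, I_d,max = (1.373×10^-11)(113)(3.97×10^4) = 6.16×10^-5 A.

6.16×10^-5 A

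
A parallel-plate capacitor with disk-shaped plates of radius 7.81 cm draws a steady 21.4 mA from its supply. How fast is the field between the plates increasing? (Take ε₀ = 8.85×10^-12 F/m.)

The displacement current between the plates equals the conduction current, I_d = 21.4 mA.
Then dE/dt = I_d/(ε₀A) = 1.26×10^11 V/(m·s).

1.26×10^11 V/(m·s)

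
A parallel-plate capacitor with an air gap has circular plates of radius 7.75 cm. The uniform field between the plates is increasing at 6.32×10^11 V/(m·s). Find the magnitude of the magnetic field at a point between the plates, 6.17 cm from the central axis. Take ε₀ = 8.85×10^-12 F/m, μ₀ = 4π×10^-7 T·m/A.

2.17×10^-7 T

Through the whole plate area (πR² = 0.01887 m²), I_d = ε₀ πR² dE/dt = 0.1055 A.
∮B·dl = μ₀ I_d,enc with I_d,enc = I_d r²/R² = 0.06687 A; so B = μ₀ I_d,enc/(2πr) = 2.17×10^-7 T.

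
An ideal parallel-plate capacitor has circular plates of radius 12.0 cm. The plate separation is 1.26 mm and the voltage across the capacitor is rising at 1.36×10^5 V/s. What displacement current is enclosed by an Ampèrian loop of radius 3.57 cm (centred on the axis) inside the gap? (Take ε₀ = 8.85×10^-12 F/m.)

3.82×10^-6 A

With E = V/d, dE/dt = 1.079×10^8 V/(m·s) and πR² = 0.04524 m², giving I_d = ε₀ πR² dE/dt = 4.320×10^-5 A.
Since J_d is uniform, the enclosed fraction is (r/R)² = 0.08851, giving I_d,enc = 3.82×10^-6 A.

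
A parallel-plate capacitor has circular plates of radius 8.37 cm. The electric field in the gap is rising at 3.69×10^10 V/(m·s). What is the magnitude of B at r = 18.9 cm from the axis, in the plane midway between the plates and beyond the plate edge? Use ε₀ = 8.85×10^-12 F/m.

I_d = ε₀ dΦ_E/dt = ε₀ πR² (dE/dt) = (8.85×10^-12)(0.02201)(3.69×10^10) = 7.188×10^-3 A through the full plate area.
For r ≥ R the full I_d is enclosed: B = μ₀ I_d/(2πr) = (4π×10^-7)(7.188×10^-3)/(2π·0.189) = 7.61×10^-9 T.

7.61×10^-9 T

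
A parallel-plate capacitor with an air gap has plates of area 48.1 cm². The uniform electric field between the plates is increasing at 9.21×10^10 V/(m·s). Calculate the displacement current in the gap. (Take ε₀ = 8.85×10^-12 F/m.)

3.92×10^-3 A

With a uniform field, Φ_E = EA, so I_d = ε₀ A dE/dt = 3.92×10^-3 A.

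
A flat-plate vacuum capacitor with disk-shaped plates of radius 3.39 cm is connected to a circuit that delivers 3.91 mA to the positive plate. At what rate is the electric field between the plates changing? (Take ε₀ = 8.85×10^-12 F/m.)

1.22×10^11 V/(m·s)

The displacement current between the plates equals the conduction current, I_d = 3.91 mA.
Then dE/dt = I_d/(ε₀A) = 1.22×10^11 V/(m·s).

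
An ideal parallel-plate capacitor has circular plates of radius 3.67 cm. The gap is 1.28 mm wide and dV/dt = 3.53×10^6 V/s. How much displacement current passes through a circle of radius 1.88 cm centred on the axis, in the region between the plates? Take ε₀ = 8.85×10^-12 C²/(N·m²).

With E = V/d, dE/dt = 2.758×10^9 V/(m·s) and πR² = 4.231×10^-3 m², giving I_d = ε₀ πR² dE/dt = 1.033×10^-4 A.
Since J_d is uniform, the enclosed fraction is (r/R)² = 0.2624, giving I_d,enc = 2.71×10^-5 A.

2.71×10^-5 A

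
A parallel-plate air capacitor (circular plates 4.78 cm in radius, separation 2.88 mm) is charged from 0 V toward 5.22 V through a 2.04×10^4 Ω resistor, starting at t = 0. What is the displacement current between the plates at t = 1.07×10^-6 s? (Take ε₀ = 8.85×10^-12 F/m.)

2.37×10^-5 A

With C = ε₀A/d = (8.85×10^-12)(7.178×10^-3)/(2.88×10^-3) = 2.206×10^-11 F, the time constant is τ = RC = 4.500×10^-7 s, so t/τ = 2.378 and e^(−t/τ) = 0.09274.
I_d = I_cond = (V₀/R) e^(−t/τ) = (2.559×10^-4)(0.09274) = 2.37×10^-5 A.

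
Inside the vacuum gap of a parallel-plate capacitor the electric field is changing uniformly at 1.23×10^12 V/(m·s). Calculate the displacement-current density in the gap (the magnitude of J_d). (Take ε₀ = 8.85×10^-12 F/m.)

J_d = ε₀ dE/dt = (8.85×10^-12)(1.23×10^12) = 10.9 A/m².

10.9 A/m²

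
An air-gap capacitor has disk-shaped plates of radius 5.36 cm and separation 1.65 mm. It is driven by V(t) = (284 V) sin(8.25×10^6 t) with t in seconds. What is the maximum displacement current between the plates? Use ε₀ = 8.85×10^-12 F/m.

0.113 A

(dE/dt)_max = V₀ω/d = 1.420×10^12 V/(m·s); ω = 8.25×10^6 rad/s.
I_d,max = ε₀ A (dE/dt)_max = (8.85×10^-12)(9.026×10^-3)(1.420×10^12) = 0.113 A.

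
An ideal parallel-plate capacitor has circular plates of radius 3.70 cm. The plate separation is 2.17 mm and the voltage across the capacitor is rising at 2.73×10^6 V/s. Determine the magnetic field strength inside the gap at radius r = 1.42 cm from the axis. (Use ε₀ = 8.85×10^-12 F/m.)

With E = V/d, dE/dt = 1.258×10^9 V/(m·s) and πR² = 4.301×10^-3 m², giving I_d = ε₀ πR² dE/dt = 4.788×10^-5 A.
An Ampèrian loop of radius r encloses a fraction (r/R)² of I_d. Then B·2πr = μ₀ I_d (r/R)², giving B = μ₀ I_d r/(2πR²) = 9.93×10^-11 T.

9.93×10^-11 T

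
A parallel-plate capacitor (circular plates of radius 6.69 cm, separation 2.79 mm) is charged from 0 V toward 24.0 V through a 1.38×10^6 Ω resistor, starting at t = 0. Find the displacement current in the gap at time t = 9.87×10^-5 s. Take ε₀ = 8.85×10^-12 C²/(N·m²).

C = ε₀A/d = (8.85×10^-12)(0.01406)/(2.79×10^-3) = 4.460×10^-11 F, so τ = RC = 6.155×10^-5 s.
The conduction current is I(t) = (V₀/R) e^(−t/τ), and the displacement current between the plates equals it.
t/τ = 1.604; I_d = (24.0/1.38×10^6) · e^(−1.604) = (1.739×10^-5)(0.2011) = 3.50×10^-6 A.

3.50×10^-6 A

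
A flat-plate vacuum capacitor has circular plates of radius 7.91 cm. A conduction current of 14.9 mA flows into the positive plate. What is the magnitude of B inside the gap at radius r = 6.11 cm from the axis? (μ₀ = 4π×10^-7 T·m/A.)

2.91×10^-8 T

By continuity the displacement current in the gap matches the conduction current: I_d = 0.0149 A.
∮B·dl = μ₀ I_d,enc with I_d,enc = I_d r²/R² = 8.890×10^-3 A; so B = μ₀ I_d,enc/(2πr) = 2.91×10^-8 T.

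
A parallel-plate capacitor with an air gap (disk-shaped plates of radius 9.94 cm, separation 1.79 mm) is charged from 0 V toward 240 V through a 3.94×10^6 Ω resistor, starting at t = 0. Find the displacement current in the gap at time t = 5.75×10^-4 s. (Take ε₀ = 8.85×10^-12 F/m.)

C = ε₀A/d = (8.85×10^-12)(0.03104)/(1.79×10^-3) = 1.535×10^-10 F and τ = RC = 6.048×10^-4 s. I_d in the gap equals the RC charging current.
I_d(t) = (V₀/R) e^(−t/τ) = 6.091×10^-5 · e^(−0.9507) = 2.35×10^-5 A.

2.35×10^-5 A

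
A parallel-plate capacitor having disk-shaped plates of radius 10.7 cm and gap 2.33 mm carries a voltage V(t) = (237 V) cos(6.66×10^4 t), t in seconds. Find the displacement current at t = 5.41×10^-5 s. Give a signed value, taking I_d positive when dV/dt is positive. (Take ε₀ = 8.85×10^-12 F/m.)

9.60×10^-4 A

C = ε₀A/d = (8.85×10^-12)(0.03597)/(2.33×10^-3) = 1.366×10^-10 F. dV/dt = V₀ω·−sin(ωt); at ωt = 3.60306 rad this factor is 0.4453.
I_d = C dV/dt = (1.366×10^-10)(237)(6.66×10^4)(0.4453) = 9.60×10^-4 A.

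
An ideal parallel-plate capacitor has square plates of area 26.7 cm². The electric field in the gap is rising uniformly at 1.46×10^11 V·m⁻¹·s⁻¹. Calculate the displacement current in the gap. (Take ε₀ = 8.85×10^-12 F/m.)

With a uniform field, Φ_E = EA, so I_d = ε₀ A dE/dt = 3.45×10^-3 A.

3.45×10^-3 A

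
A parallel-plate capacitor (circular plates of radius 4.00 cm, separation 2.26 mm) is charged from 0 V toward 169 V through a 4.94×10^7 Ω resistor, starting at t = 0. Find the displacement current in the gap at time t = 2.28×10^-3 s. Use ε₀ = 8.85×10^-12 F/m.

3.28×10^-7 A

C = ε₀A/d = (8.85×10^-12)(5.027×10^-3)/(2.26×10^-3) = 1.969×10^-11 F, so τ = RC = 9.727×10^-4 s.
The conduction current is I(t) = (V₀/R) e^(−t/τ), and the displacement current between the plates equals it.
t/τ = 2.344; I_d = (169/4.94×10^7) · e^(−2.344) = (3.421×10^-6)(0.09594) = 3.28×10^-7 A.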